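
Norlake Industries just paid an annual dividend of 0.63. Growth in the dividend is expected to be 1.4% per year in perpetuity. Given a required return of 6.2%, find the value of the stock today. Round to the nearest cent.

D₁ = D₀ × (1 + g) = 0.63 × 1.014 = 0.6388
Growing perpetuity: P = D₁ / (r − g) = 0.6388 / (0.062 − 0.014) = 13.31

13.31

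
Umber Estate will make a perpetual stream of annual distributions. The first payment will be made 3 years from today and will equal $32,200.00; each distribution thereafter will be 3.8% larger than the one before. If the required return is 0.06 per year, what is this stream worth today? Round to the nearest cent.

Value at end of year 2: C₁ / (r − g) = $32,200.00 / (0.06 − 0.038) = $1,463,636.3636
Discount to today: PV = $1,463,636.3636 / (1 + 0.06)^2 = $1,463,636.3636 / 1.123600 = $1,302,631.15

$1302631.15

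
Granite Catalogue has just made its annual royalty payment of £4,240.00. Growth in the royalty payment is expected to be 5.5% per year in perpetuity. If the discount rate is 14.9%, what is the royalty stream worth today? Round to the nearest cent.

£47587.23

D₁ = D₀ × (1 + g) = £4,240.00 × 1.055 = £4,473.2000
Growing perpetuity: P = D₁ / (r − g) = £4,473.2000 / (0.149 − 0.055) = £47,587.23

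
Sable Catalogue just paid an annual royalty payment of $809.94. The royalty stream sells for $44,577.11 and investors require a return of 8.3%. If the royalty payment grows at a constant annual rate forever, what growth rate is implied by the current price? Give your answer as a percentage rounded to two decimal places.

6.37%

P = D₀(1+g)/(r−g) ⇒ P(r−g) = D₀(1+g) ⇒ g(P+D₀) = P·r − D₀
g = (P·r − D₀)/(P + D₀) = ($44,577.11×0.083 − $809.94) / ($44,577.11 + $809.94) = 0.063674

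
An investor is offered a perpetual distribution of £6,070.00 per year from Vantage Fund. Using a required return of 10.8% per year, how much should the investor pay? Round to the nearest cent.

Level perpetuity: PV = C / r = £6,070.00 / 0.108 = £56,203.70

£56203.70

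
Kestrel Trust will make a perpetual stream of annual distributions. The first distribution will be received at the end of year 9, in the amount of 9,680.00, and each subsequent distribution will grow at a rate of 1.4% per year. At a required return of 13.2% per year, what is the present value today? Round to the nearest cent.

30424.39

Value at end of year 8: C₁ / (r − g) = 9,680.00 / (0.132 − 0.014) = 82,033.8983
Discount to today: PV = 82,033.8983 / (1 + 0.132)^8 = 82,033.8983 / 2.696320 = 30,424.39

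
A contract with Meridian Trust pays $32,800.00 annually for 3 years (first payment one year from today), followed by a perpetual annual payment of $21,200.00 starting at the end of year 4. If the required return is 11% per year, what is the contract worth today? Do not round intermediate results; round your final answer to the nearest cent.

$221074.36

PV of 3-year annuity: $32,800.00 × [1 − (1+0.11)^−3] / 0.11 = 80153.84267
Perpetuity value at year 3: $21,200.00 / 0.11 = 192727.27273
PV of perpetuity: 192727.27273 / (1+0.11)^3 = 140920.52076
Total PV = 80153.84267 + 140920.52076 = 221074.36343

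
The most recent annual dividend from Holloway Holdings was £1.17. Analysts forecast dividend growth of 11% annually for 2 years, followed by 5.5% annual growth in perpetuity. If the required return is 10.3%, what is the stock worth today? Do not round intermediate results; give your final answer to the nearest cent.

D_1 = 1.29870
D_2 = 1.44156
Terminal value at year 2: TV = D_2×(1+g_2)/(r−g_2) = 1.52084/0.048 = 31.68422
P_0 = D_1/(1+r)^1 + D_2/(1+r)^2 + TV/(1+r)^2
    = 1.17743 + 1.18490 + 26.04306 = 28.40538

£28.41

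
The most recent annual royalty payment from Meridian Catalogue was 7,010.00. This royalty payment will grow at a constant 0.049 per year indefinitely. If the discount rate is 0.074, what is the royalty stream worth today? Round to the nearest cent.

D₁ = D₀ × (1 + g) = 7,010.00 × 1.049 = 7,353.4900
Growing perpetuity: P = D₁ / (r − g) = 7,353.4900 / (0.074 − 0.049) = 294,139.60

294139.60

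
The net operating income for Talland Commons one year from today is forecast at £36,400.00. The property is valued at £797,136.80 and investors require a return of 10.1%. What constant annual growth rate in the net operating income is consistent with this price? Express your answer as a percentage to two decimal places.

P = D₁/(r−g) ⇒ g = r − D₁/P = 0.101 − £36,400.00/£797,136.80 = 0.055337

5.53%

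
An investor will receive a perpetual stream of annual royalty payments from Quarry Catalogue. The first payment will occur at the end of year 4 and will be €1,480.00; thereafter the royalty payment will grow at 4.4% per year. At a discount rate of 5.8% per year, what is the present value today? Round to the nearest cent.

€89264.07

Value at end of year 3: C₁ / (r − g) = €1,480.00 / (0.058 − 0.044) = €105,714.2857
Discount to today: PV = €105,714.2857 / (1 + 0.058)^3 = €105,714.2857 / 1.184287 = €89,264.07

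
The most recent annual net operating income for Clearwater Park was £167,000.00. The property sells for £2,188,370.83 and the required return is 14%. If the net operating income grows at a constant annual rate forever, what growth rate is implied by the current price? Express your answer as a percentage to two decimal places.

5.92%

P = D₀(1+g)/(r−g) ⇒ P(r−g) = D₀(1+g) ⇒ g(P+D₀) = P·r − D₀
g = (P·r − D₀)/(P + D₀) = (£2,188,370.83×0.14 − £167,000.00) / (£2,188,370.83 + £167,000.00) = 0.059172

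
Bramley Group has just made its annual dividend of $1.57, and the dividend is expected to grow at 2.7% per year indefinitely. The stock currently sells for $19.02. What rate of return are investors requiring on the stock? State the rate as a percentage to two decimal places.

D₁ = $1.57 × 1.027 = $1.6124
P = D₁/(r − g) ⇒ r = D₁/P + g = $1.6124/$19.02 + 0.027 = 0.084773 + 0.027 = 0.111773

11.18%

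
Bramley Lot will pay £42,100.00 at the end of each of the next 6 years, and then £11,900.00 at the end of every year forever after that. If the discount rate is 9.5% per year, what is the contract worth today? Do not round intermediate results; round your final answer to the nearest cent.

PV of 6-year annuity: £42,100.00 × [1 − (1+0.095)^−6] / 0.095 = 186074.64832
Perpetuity value at year 6: £11,900.00 / 0.095 = 125263.15789
PV of perpetuity: 125263.15789 / (1+0.095)^6 = 72667.23592
Total PV = 186074.64832 + 72667.23592 = 258741.88424

£258741.88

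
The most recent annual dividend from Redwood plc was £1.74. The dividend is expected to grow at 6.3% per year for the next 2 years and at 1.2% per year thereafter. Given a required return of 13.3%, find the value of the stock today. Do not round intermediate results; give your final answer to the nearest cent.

D_1 = 1.84962
D_2 = 1.96615
Terminal value at year 2: TV = D_2×(1+g_2)/(r−g_2) = 1.98974/0.121 = 16.44413
P_0 = D_1/(1+r)^1 + D_2/(1+r)^2 + TV/(1+r)^2
    = 1.63250 + 1.53164 + 12.81006 = 15.97419

£15.97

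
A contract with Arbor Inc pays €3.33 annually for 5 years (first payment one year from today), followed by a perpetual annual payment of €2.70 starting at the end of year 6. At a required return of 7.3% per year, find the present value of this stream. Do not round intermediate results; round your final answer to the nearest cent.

PV of 5-year annuity: €3.33 × [1 − (1+0.073)^−5] / 0.073 = 13.54468
Perpetuity value at year 5: €2.70 / 0.073 = 36.98630
PV of perpetuity: 36.98630 / (1+0.073)^5 = 26.00413
Total PV = 13.54468 + 26.00413 = 39.54881

€39.55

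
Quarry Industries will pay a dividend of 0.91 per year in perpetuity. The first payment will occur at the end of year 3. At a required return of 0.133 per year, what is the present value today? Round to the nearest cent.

Value at end of year 2: C / r = 0.91 / 0.133 = 6.8421
Discount to today: PV = 6.8421 / (1 + 0.133)^2 = 6.8421 / 1.283689 = 5.33

5.33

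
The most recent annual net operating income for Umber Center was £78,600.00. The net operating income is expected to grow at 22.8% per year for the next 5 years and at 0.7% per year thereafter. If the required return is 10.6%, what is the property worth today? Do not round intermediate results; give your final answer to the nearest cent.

£1892899.11

D_1 = 96520.80000
D_2 = 118527.54240
D_3 = 145551.82207
D_4 = 178737.63750
D_5 = 219489.81885
Terminal value at year 5: TV = D_5×(1+g_2)/(r−g_2) = 221026.24758/0.099 = 2232588.35940
P_0 = D_1/(1+r)^1 + D_2/(1+r)^2 + D_3/(1+r)^3 + D_4/(1+r)^4 + D_5/(1+r)^5 + TV/(1+r)^5
    = 87270.16275 + 96896.70873 + 107585.13411 + 119452.57204 + 132629.07637 + 1349065.45363 = 1892899.10763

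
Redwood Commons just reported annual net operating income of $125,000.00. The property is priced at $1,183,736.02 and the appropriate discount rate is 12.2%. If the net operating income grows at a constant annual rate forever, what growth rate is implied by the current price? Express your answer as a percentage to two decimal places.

P = D₀(1+g)/(r−g) ⇒ P(r−g) = D₀(1+g) ⇒ g(P+D₀) = P·r − D₀
g = (P·r − D₀)/(P + D₀) = ($1,183,736.02×0.122 − $125,000.00) / ($1,183,736.02 + $125,000.00) = 0.014836

1.48%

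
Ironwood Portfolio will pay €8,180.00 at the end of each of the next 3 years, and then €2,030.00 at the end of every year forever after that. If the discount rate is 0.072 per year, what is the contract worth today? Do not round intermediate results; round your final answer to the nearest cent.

€44275.19

PV of 3-year annuity: €8,180.00 × [1 − (1+0.072)^−3] / 0.072 = 21388.70452
Perpetuity value at year 3: €2,030.00 / 0.072 = 28194.44444
PV of perpetuity: 28194.44444 / (1+0.072)^3 = 22886.48966
Total PV = 21388.70452 + 22886.48966 = 44275.19418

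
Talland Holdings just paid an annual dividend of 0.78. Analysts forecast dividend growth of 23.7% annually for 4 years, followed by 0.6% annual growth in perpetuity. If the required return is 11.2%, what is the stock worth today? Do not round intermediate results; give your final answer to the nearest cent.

D_1 = 0.96486
D_2 = 1.19353
D_3 = 1.47640
D_4 = 1.82631
Terminal value at year 4: TV = D_4×(1+g_2)/(r−g_2) = 1.83726/0.106 = 17.33267
P_0 = D_1/(1+r)^1 + D_2/(1+r)^2 + D_3/(1+r)^3 + D_4/(1+r)^4 + TV/(1+r)^4
    = 0.86768 + 0.96522 + 1.07372 + 1.19441 + 11.33565 = 15.43667

15.44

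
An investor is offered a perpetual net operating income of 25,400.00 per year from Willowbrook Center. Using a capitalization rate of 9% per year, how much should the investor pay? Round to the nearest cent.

282222.22

Level perpetuity: PV = C / r = 25,400.00 / 0.09 = 282,222.22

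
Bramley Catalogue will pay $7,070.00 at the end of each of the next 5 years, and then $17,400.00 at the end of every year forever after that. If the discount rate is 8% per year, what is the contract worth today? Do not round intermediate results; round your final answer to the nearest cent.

PV of 5-year annuity: $7,070.00 × [1 − (1+0.08)^−5] / 0.08 = 28228.45996
Perpetuity value at year 5: $17,400.00 / 0.08 = 217500.00000
PV of perpetuity: 217500.00000 / (1+0.08)^5 = 148026.84535
Total PV = 28228.45996 + 148026.84535 = 176255.30532

$176255.31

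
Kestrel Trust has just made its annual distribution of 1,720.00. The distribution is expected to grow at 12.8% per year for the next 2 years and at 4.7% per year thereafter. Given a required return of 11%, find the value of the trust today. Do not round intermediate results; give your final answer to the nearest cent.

33043.48

D_1 = 1940.16000
D_2 = 2188.50048
Terminal value at year 2: TV = D_2×(1+g_2)/(r−g_2) = 2291.36000/0.063 = 36370.79369
P_0 = D_1/(1+r)^1 + D_2/(1+r)^2 + TV/(1+r)^2
    = 1747.89189 + 1776.23608 + 29519.35207 = 33043.48005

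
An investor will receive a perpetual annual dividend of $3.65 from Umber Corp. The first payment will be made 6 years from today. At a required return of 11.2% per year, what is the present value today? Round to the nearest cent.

$19.17

Value at end of year 5: C / r = $3.65 / 0.112 = $32.5893
Discount to today: PV = $32.5893 / (1 + 0.112)^5 = $32.5893 / 1.700294 = $19.17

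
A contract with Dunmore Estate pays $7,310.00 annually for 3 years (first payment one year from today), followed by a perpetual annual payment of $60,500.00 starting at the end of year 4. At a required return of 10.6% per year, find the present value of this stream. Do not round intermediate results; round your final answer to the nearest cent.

$439863.90

PV of 3-year annuity: $7,310.00 × [1 − (1+0.106)^−3] / 0.106 = 17988.56742
Perpetuity value at year 3: $60,500.00 / 0.106 = 570754.71698
PV of perpetuity: 570754.71698 / (1+0.106)^3 = 421875.32863
Total PV = 17988.56742 + 421875.32863 = 439863.89605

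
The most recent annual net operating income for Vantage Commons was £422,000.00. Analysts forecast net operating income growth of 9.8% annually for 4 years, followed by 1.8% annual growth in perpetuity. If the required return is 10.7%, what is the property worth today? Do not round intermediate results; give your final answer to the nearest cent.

£6325821.11

D_1 = 463356.00000
D_2 = 508764.88800
D_3 = 558623.84702
D_4 = 613368.98403
Terminal value at year 4: TV = D_4×(1+g_2)/(r−g_2) = 624409.62574/0.089 = 7015838.49152
P_0 = D_1/(1+r)^1 + D_2/(1+r)^2 + D_3/(1+r)^3 + D_4/(1+r)^4 + TV/(1+r)^4
    = 418569.10569 + 415166.10483 + 411790.77065 + 408442.87820 + 4671852.24730 = 6325821.10667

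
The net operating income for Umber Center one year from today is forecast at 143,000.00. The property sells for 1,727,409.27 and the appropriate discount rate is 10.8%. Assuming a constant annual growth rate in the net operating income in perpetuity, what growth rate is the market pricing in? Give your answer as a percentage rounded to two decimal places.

P = D₁/(r−g) ⇒ g = r − D₁/P = 0.108 − 143,000.00/1,727,409.27 = 0.025217

2.52%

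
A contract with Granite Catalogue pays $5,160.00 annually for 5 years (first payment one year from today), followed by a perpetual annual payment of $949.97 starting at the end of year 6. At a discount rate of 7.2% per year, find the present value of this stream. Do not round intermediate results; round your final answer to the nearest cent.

$30363.94

PV of 5-year annuity: $5,160.00 × [1 − (1+0.072)^−5] / 0.072 = 21044.20288
Perpetuity value at year 5: $949.97 / 0.072 = 13194.02778
PV of perpetuity: 13194.02778 / (1+0.072)^5 = 9319.73293
Total PV = 21044.20288 + 9319.73293 = 30363.93581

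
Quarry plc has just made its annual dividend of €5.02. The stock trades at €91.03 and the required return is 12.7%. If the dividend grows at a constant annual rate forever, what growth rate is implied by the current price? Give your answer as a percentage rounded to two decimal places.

6.81%

P = D₀(1+g)/(r−g) ⇒ P(r−g) = D₀(1+g) ⇒ g(P+D₀) = P·r − D₀
g = (P·r − D₀)/(P + D₀) = (€91.03×0.127 − €5.02) / (€91.03 + €5.02) = 0.068098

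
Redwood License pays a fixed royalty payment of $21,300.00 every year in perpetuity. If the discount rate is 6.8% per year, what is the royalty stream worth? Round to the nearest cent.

$313235.29

Level perpetuity: PV = C / r = $21,300.00 / 0.068 = $313,235.29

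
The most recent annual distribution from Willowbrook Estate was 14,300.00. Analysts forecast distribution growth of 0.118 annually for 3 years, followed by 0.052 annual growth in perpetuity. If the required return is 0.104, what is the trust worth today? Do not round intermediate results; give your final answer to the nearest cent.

D_1 = 15987.40000
D_2 = 17873.91320
D_3 = 19983.03496
Terminal value at year 3: TV = D_3×(1+g_2)/(r−g_2) = 21022.15278/0.052 = 404272.16876
P_0 = D_1/(1+r)^1 + D_2/(1+r)^2 + D_3/(1+r)^3 + TV/(1+r)^3
    = 14481.34058 + 14664.98077 + 14850.94973 + 300446.13679 = 344443.40786

344443.41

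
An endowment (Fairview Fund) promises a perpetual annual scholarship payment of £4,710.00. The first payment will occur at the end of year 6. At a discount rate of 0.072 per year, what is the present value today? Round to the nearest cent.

Value at end of year 5: C / r = £4,710.00 / 0.072 = £65,416.6667
Discount to today: PV = £65,416.6667 / (1 + 0.072)^5 = £65,416.6667 / 1.415709 = £46,207.71

£46207.71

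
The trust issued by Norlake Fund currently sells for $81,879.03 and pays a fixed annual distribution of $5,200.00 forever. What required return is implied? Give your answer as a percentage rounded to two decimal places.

6.35%

P = C/r ⇒ r = C/P = $5,200.00/$81,879.03 = 0.063508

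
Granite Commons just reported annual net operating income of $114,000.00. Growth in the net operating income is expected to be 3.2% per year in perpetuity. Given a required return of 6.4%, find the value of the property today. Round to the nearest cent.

$3676500.00

D₁ = D₀ × (1 + g) = $114,000.00 × 1.032 = $117,648.0000
Growing perpetuity: P = D₁ / (r − g) = $117,648.0000 / (0.064 − 0.032) = $3,676,500.00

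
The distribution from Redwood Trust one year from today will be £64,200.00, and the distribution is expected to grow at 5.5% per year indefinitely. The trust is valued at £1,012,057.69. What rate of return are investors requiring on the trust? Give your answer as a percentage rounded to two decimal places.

11.84%

P = D₁/(r − g) ⇒ r = D₁/P + g = £64,200.0000/£1,012,057.69 + 0.055 = 0.063435 + 0.055 = 0.118435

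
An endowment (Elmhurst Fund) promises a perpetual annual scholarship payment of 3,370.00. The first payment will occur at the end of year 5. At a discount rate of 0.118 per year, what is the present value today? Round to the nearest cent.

Value at end of year 4: C / r = 3,370.00 / 0.118 = 28,559.3220
Discount to today: PV = 28,559.3220 / (1 + 0.118)^4 = 28,559.3220 / 1.562310 = 18,280.19

18280.19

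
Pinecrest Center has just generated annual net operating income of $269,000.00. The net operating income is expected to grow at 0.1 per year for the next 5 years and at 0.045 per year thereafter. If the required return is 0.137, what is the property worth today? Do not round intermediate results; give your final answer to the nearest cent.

$3808908.54

D_1 = 295900.00000
D_2 = 325490.00000
D_3 = 358039.00000
D_4 = 393842.90000
D_5 = 433227.19000
Terminal value at year 5: TV = D_5×(1+g_2)/(r−g_2) = 452722.41355/0.092 = 4920895.79946
P_0 = D_1/(1+r)^1 + D_2/(1+r)^2 + D_3/(1+r)^3 + D_4/(1+r)^4 + D_5/(1+r)^5 + TV/(1+r)^5
    = 260246.26209 + 251777.38637 + 243584.10291 + 235657.44345 + 227988.73157 + 2589654.61400 = 3808908.54038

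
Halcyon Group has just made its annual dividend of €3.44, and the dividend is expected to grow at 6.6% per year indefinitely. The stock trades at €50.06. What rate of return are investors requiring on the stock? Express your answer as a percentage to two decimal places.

D₁ = €3.44 × 1.066 = €3.6670
P = D₁/(r − g) ⇒ r = D₁/P + g = €3.6670/€50.06 + 0.066 = 0.073253 + 0.066 = 0.139253

13.93%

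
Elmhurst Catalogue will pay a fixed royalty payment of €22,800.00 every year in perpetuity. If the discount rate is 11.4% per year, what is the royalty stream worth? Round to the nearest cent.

Level perpetuity: PV = C / r = €22,800.00 / 0.114 = €200,000.00

€200000.00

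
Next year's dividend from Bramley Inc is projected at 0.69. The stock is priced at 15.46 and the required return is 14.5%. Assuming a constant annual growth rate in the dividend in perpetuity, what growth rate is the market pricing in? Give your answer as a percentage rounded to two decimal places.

10.04%

P = D₁/(r−g) ⇒ g = r − D₁/P = 0.145 − 0.69/15.46 = 0.100369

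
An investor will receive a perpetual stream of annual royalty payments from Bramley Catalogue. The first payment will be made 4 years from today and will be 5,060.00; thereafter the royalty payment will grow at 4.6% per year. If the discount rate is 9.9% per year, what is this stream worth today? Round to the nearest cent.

Value at end of year 3: C₁ / (r − g) = 5,060.00 / (0.099 − 0.046) = 95,471.6981
Discount to today: PV = 95,471.6981 / (1 + 0.099)^3 = 95,471.6981 / 1.327373 = 71,925.28

71925.28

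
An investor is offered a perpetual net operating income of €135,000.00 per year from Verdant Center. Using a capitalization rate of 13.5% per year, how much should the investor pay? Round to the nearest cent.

€1000000.00

Level perpetuity: PV = C / r = €135,000.00 / 0.135 = €1,000,000.00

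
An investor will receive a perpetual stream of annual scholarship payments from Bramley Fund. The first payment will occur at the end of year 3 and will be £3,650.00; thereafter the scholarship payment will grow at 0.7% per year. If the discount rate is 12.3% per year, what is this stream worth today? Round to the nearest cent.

Value at end of year 2: C₁ / (r − g) = £3,650.00 / (0.123 − 0.007) = £31,465.5172
Discount to today: PV = £31,465.5172 / (1 + 0.123)^2 = £31,465.5172 / 1.261129 = £24,950.28

£24950.28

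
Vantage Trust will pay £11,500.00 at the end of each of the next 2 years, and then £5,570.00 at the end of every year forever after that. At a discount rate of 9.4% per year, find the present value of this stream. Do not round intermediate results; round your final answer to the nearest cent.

PV of 2-year annuity: £11,500.00 × [1 − (1+0.094)^−2] / 0.094 = 20120.55119
Perpetuity value at year 2: £5,570.00 / 0.094 = 59255.31915
PV of perpetuity: 59255.31915 / (1+0.094)^2 = 49509.97392
Total PV = 20120.55119 + 49509.97392 = 69630.52511

£69630.53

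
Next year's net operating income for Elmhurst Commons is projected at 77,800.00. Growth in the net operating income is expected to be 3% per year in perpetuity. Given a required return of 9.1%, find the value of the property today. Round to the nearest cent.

1275409.84

Growing perpetuity: P = D₁ / (r − g) = 77,800.0000 / (0.091 − 0.03) = 1,275,409.84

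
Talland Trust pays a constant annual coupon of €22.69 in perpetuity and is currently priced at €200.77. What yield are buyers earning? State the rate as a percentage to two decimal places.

11.30%

P = C/r ⇒ r = C/P = €22.69/€200.77 = 0.113015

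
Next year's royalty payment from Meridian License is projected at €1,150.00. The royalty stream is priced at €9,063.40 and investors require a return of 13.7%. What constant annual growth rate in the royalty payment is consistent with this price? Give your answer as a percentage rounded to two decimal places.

P = D₁/(r−g) ⇒ g = r − D₁/P = 0.137 − €1,150.00/€9,063.40 = 0.010116

1.01%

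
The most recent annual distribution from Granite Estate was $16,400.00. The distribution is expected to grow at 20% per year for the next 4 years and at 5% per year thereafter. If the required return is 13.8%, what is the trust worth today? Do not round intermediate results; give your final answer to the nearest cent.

$316974.46

D_1 = 19680.00000
D_2 = 23616.00000
D_3 = 28339.20000
D_4 = 34007.04000
Terminal value at year 4: TV = D_4×(1+g_2)/(r−g_2) = 35707.39200/0.088 = 405765.81818
P_0 = D_1/(1+r)^1 + D_2/(1+r)^2 + D_3/(1+r)^3 + D_4/(1+r)^4 + TV/(1+r)^4
    = 17293.49736 + 18235.67385 + 19229.18156 + 20276.81711 + 241939.29507 = 316974.46495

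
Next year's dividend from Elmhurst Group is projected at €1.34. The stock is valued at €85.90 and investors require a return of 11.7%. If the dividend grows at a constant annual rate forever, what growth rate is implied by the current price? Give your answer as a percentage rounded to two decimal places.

10.14%

P = D₁/(r−g) ⇒ g = r − D₁/P = 0.117 − €1.34/€85.90 = 0.101400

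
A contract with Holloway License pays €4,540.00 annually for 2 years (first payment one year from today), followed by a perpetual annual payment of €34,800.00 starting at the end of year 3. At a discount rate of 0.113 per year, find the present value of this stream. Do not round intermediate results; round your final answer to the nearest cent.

€256349.35

PV of 2-year annuity: €4,540.00 × [1 − (1+0.113)^−2] / 0.113 = 7743.99424
Perpetuity value at year 2: €34,800.00 / 0.113 = 307964.60177
PV of perpetuity: 307964.60177 / (1+0.113)^2 = 248605.35077
Total PV = 7743.99424 + 248605.35077 = 256349.34501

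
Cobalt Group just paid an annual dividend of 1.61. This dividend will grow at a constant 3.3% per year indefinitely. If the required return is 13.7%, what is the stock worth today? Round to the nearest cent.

15.99

D₁ = D₀ × (1 + g) = 1.61 × 1.033 = 1.6631
Growing perpetuity: P = D₁ / (r − g) = 1.6631 / (0.137 − 0.033) = 15.99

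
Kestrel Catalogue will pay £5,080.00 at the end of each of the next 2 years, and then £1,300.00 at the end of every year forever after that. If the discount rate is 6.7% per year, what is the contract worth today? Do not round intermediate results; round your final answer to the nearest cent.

PV of 2-year annuity: £5,080.00 × [1 − (1+0.067)^−2] / 0.067 = 9223.06671
Perpetuity value at year 2: £1,300.00 / 0.067 = 19402.98507
PV of perpetuity: 19402.98507 / (1+0.067)^2 = 17042.75147
Total PV = 9223.06671 + 17042.75147 = 26265.81818

£26265.82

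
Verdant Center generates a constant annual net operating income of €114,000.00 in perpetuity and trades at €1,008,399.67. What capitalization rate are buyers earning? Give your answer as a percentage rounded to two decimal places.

P = C/r ⇒ r = C/P = €114,000.00/€1,008,399.67 = 0.113050

11.31%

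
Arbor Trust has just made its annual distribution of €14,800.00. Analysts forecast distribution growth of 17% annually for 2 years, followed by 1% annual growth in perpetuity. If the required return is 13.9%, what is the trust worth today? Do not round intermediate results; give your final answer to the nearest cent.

D_1 = 17316.00000
D_2 = 20259.72000
Terminal value at year 2: TV = D_2×(1+g_2)/(r−g_2) = 20462.31720/0.129 = 158622.61395
P_0 = D_1/(1+r)^1 + D_2/(1+r)^2 + TV/(1+r)^2
    = 15202.80948 + 15616.58217 + 122269.36429 = 153088.75595

€153088.76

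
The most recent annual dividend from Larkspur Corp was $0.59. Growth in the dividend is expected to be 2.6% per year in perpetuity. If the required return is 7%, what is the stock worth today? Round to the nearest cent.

$13.76

D₁ = D₀ × (1 + g) = $0.59 × 1.026 = $0.6053
Growing perpetuity: P = D₁ / (r − g) = $0.6053 / (0.07 − 0.026) = $13.76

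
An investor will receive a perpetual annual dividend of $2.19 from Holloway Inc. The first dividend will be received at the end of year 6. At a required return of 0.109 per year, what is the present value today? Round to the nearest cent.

$11.98

Value at end of year 5: C / r = $2.19 / 0.109 = $20.0917
Discount to today: PV = $20.0917 / (1 + 0.109)^5 = $20.0917 / 1.677481 = $11.98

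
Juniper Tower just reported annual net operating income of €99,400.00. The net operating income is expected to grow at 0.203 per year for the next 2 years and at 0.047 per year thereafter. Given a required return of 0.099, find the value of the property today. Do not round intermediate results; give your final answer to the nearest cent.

€2625999.88

D_1 = 119578.20000
D_2 = 143852.57460
Terminal value at year 2: TV = D_2×(1+g_2)/(r−g_2) = 150613.64561/0.052 = 2896416.26166
P_0 = D_1/(1+r)^1 + D_2/(1+r)^2 + TV/(1+r)^2
    = 108806.36943 + 119102.87754 + 2398090.63054 = 2625999.87751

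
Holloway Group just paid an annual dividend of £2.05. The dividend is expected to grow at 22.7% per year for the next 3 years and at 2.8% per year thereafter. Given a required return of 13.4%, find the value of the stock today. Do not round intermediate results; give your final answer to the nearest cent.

£32.40

D_1 = 2.51535
D_2 = 3.08633
D_3 = 3.78693
Terminal value at year 3: TV = D_3×(1+g_2)/(r−g_2) = 3.89297/0.106 = 36.72610
P_0 = D_1/(1+r)^1 + D_2/(1+r)^2 + D_3/(1+r)^3 + TV/(1+r)^3
    = 2.21812 + 2.40003 + 2.59686 + 25.18463 = 32.39965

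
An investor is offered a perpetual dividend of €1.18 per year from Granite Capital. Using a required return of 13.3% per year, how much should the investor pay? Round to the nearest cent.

Level perpetuity: PV = C / r = €1.18 / 0.133 = €8.87

€8.87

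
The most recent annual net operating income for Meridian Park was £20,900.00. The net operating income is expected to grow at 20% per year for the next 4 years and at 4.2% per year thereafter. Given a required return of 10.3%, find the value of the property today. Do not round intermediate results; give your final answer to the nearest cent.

D_1 = 25080.00000
D_2 = 30096.00000
D_3 = 36115.20000
D_4 = 43338.24000
Terminal value at year 4: TV = D_4×(1+g_2)/(r−g_2) = 45158.44608/0.061 = 740302.39475
P_0 = D_1/(1+r)^1 + D_2/(1+r)^2 + D_3/(1+r)^3 + D_4/(1+r)^4 + TV/(1+r)^4
    = 22737.98731 + 24737.61085 + 26913.08524 + 29279.87515 + 500157.86731 = 603826.42586

£603826.43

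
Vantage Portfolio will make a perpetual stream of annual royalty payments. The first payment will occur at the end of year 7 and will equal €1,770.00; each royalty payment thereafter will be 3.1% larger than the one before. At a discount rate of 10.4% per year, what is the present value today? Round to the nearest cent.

€13391.71

Value at end of year 6: C₁ / (r − g) = €1,770.00 / (0.104 − 0.031) = €24,246.5753
Discount to today: PV = €24,246.5753 / (1 + 0.104)^6 = €24,246.5753 / 1.810566 = €13,391.71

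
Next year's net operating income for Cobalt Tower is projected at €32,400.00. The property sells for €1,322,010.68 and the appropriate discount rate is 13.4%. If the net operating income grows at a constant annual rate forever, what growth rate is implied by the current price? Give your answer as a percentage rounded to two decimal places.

P = D₁/(r−g) ⇒ g = r − D₁/P = 0.134 − €32,400.00/€1,322,010.68 = 0.109492

10.95%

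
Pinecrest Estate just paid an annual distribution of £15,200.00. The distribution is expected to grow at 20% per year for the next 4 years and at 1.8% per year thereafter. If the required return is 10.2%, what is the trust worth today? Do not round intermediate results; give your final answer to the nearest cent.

D_1 = 18240.00000
D_2 = 21888.00000
D_3 = 26265.60000
D_4 = 31518.72000
Terminal value at year 4: TV = D_4×(1+g_2)/(r−g_2) = 32086.05696/0.084 = 381976.86857
P_0 = D_1/(1+r)^1 + D_2/(1+r)^2 + D_3/(1+r)^3 + D_4/(1+r)^4 + TV/(1+r)^4
    = 16551.72414 + 18023.65605 + 19626.48572 + 21371.85377 + 259006.51359 = 334580.23326

£334580.23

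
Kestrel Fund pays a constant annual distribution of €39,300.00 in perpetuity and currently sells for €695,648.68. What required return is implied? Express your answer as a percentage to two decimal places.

5.65%

P = C/r ⇒ r = C/P = €39,300.00/€695,648.68 = 0.056494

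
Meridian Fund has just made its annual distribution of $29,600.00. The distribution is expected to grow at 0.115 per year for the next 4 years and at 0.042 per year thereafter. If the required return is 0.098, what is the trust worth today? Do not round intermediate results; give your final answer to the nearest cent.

$708735.89

D_1 = 33004.00000
D_2 = 36799.46000
D_3 = 41031.39790
D_4 = 45750.00866
Terminal value at year 4: TV = D_4×(1+g_2)/(r−g_2) = 47671.50902/0.056 = 851276.94682
P_0 = D_1/(1+r)^1 + D_2/(1+r)^2 + D_3/(1+r)^3 + D_4/(1+r)^4 + TV/(1+r)^4
    = 30058.28780 + 30523.67112 + 30996.25984 + 31476.16550 + 585681.50805 = 708735.89231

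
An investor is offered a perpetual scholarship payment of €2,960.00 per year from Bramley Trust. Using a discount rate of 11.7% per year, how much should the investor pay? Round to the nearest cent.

€25299.15

Level perpetuity: PV = C / r = €2,960.00 / 0.117 = €25,299.15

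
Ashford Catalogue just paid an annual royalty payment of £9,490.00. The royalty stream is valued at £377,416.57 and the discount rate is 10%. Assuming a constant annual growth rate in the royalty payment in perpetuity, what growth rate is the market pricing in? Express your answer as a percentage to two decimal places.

P = D₀(1+g)/(r−g) ⇒ P(r−g) = D₀(1+g) ⇒ g(P+D₀) = P·r − D₀
g = (P·r − D₀)/(P + D₀) = (£377,416.57×0.1 − £9,490.00) / (£377,416.57 + £9,490.00) = 0.073019

7.30%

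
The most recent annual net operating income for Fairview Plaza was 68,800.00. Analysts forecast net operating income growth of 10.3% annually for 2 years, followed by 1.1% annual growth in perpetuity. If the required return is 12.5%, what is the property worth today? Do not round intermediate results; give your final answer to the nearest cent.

720107.20

D_1 = 75886.40000
D_2 = 83702.69920
Terminal value at year 2: TV = D_2×(1+g_2)/(r−g_2) = 84623.42889/0.114 = 742310.77975
P_0 = D_1/(1+r)^1 + D_2/(1+r)^2 + TV/(1+r)^2
    = 67454.57778 + 66135.46603 + 586517.15931 = 720107.20312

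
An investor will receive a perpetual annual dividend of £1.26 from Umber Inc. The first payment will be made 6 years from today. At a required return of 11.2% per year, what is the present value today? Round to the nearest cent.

£6.62

Value at end of year 5: C / r = £1.26 / 0.112 = £11.2500
Discount to today: PV = £11.2500 / (1 + 0.112)^5 = £11.2500 / 1.700294 = £6.62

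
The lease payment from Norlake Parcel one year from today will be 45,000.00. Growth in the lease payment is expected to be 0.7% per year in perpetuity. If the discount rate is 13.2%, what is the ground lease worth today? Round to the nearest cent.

Growing perpetuity: P = D₁ / (r − g) = 45,000.0000 / (0.132 − 0.007) = 360,000.00

360000.00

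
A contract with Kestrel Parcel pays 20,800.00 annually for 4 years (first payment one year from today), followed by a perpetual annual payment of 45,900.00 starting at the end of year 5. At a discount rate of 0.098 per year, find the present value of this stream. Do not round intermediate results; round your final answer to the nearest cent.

PV of 4-year annuity: 20,800.00 × [1 − (1+0.098)^−4] / 0.098 = 66219.66801
Perpetuity value at year 4: 45,900.00 / 0.098 = 468367.34694
PV of perpetuity: 468367.34694 / (1+0.098)^4 = 322238.36802
Total PV = 66219.66801 + 322238.36802 = 388458.03603

388458.04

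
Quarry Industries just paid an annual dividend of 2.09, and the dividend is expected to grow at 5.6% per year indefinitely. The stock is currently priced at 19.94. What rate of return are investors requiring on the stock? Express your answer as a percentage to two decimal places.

D₁ = 2.09 × 1.056 = 2.2070
P = D₁/(r − g) ⇒ r = D₁/P + g = 2.2070/19.94 + 0.056 = 0.110684 + 0.056 = 0.166684

16.67%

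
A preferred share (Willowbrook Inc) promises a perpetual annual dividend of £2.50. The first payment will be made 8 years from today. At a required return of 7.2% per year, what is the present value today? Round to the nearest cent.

£21.34

Value at end of year 7: C / r = £2.50 / 0.072 = £34.7222
Discount to today: PV = £34.7222 / (1 + 0.072)^7 = £34.7222 / 1.626910 = £21.34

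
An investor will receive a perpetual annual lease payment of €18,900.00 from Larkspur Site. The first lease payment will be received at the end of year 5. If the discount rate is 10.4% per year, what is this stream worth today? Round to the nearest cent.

Value at end of year 4: C / r = €18,900.00 / 0.104 = €181,730.7692
Discount to today: PV = €181,730.7692 / (1 + 0.104)^4 = €181,730.7692 / 1.485512 = €122,335.41

€122335.41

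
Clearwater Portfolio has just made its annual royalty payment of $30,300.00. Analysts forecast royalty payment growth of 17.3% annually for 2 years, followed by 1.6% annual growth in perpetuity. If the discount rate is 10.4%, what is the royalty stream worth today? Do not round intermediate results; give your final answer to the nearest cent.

$461321.80

D_1 = 35541.90000
D_2 = 41690.64870
Terminal value at year 2: TV = D_2×(1+g_2)/(r−g_2) = 42357.69908/0.088 = 481337.48954
P_0 = D_1/(1+r)^1 + D_2/(1+r)^2 + TV/(1+r)^2
    = 32193.75000 + 34205.85938 + 394922.19460 = 461321.80398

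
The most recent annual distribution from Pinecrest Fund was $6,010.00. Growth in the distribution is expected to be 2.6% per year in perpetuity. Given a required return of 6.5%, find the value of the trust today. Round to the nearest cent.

$158109.23

D₁ = D₀ × (1 + g) = $6,010.00 × 1.026 = $6,166.2600
Growing perpetuity: P = D₁ / (r − g) = $6,166.2600 / (0.065 − 0.026) = $158,109.23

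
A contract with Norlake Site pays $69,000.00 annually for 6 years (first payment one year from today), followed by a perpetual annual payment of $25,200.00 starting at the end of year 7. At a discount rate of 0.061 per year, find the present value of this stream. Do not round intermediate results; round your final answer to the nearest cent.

$627818.52

PV of 6-year annuity: $69,000.00 × [1 − (1+0.061)^−6] / 0.061 = 338231.95929
Perpetuity value at year 6: $25,200.00 / 0.061 = 413114.75410
PV of perpetuity: 413114.75410 / (1+0.061)^6 = 289586.56027
Total PV = 338231.95929 + 289586.56027 = 627818.51956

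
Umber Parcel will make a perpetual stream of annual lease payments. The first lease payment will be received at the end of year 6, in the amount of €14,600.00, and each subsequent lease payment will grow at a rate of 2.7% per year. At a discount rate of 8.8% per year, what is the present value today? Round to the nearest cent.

€156992.37

Value at end of year 5: C₁ / (r − g) = €14,600.00 / (0.088 − 0.027) = €239,344.2623
Discount to today: PV = €239,344.2623 / (1 + 0.088)^5 = €239,344.2623 / 1.524560 = €156,992.37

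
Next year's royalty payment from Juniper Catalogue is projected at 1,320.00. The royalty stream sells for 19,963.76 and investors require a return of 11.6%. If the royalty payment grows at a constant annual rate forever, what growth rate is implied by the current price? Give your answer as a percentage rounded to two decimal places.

4.99%

P = D₁/(r−g) ⇒ g = r − D₁/P = 0.116 − 1,320.00/19,963.76 = 0.049880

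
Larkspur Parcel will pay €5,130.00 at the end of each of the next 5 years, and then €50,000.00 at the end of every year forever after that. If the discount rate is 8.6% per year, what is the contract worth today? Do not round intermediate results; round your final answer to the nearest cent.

PV of 5-year annuity: €5,130.00 × [1 − (1+0.086)^−5] / 0.086 = 20162.74003
Perpetuity value at year 5: €50,000.00 / 0.086 = 581395.34884
PV of perpetuity: 581395.34884 / (1+0.086)^5 = 384877.41485
Total PV = 20162.74003 + 384877.41485 = 405040.15488

€405040.15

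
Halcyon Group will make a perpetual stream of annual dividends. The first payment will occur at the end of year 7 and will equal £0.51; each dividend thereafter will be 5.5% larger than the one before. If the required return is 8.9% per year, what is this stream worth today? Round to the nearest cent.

Value at end of year 6: C₁ / (r − g) = £0.51 / (0.089 − 0.055) = £15.0000
Discount to today: PV = £15.0000 / (1 + 0.089)^6 = £15.0000 / 1.667890 = £8.99

£8.99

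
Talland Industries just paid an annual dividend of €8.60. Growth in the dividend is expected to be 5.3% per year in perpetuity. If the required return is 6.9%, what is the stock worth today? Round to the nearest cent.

D₁ = D₀ × (1 + g) = €8.60 × 1.053 = €9.0558
Growing perpetuity: P = D₁ / (r − g) = €9.0558 / (0.069 − 0.053) = €565.99

€565.99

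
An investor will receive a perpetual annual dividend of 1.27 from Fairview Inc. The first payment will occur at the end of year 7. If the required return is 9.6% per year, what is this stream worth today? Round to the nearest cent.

7.63

Value at end of year 6: C / r = 1.27 / 0.096 = 13.2292
Discount to today: PV = 13.2292 / (1 + 0.096)^6 = 13.2292 / 1.733258 = 7.63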